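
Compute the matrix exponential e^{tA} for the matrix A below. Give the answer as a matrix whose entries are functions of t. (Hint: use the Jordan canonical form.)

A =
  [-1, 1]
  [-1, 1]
e^{tA} =
  [1 - t, t]
  [-t, t + 1]

Strategy: write A = P · J · P⁻¹ where J is a Jordan canonical form, so e^{tA} = P · e^{tJ} · P⁻¹, and e^{tJ} can be computed block-by-block.

A has Jordan form
J =
  [0, 1]
  [0, 0]
(up to reordering of blocks).

Per-block formulas:
  For a 2×2 Jordan block J_2(0): exp(t · J_2(0)) = e^(0t)·(I + t·N), where N is the 2×2 nilpotent shift.

After assembling e^{tJ} and conjugating by P, we get:

e^{tA} =
  [1 - t, t]
  [-t, t + 1]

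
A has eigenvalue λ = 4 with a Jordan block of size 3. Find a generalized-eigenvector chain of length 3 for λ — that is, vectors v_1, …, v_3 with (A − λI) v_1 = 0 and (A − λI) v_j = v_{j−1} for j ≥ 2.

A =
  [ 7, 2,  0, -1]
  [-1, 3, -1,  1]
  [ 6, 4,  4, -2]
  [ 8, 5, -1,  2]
A Jordan chain for λ = 4 of length 3:
v_1 = (-1, 0, -2, -3)ᵀ
v_2 = (3, -1, 6, 8)ᵀ
v_3 = (1, 0, 0, 0)ᵀ

Let N = A − (4)·I. We want v_3 with N^3 v_3 = 0 but N^2 v_3 ≠ 0; then v_{j-1} := N · v_j for j = 3, …, 2.

Pick v_3 = (1, 0, 0, 0)ᵀ.
Then v_2 = N · v_3 = (3, -1, 6, 8)ᵀ.
Then v_1 = N · v_2 = (-1, 0, -2, -3)ᵀ.

Sanity check: (A − (4)·I) v_1 = (0, 0, 0, 0)ᵀ = 0. ✓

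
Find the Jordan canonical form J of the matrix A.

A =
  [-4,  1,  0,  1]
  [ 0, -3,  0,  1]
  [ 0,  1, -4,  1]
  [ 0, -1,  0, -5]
J_2(-4) ⊕ J_1(-4) ⊕ J_1(-4)

The characteristic polynomial is
  det(x·I − A) = x^4 + 16*x^3 + 96*x^2 + 256*x + 256 = (x + 4)^4

Eigenvalues and multiplicities (the geometric multiplicity of λ is n − rank(A − λI), which equals the number of Jordan blocks for λ):
  λ = -4: algebraic multiplicity = 4, geometric multiplicity = 3

Determining the block sizes for each eigenvalue:
  λ = -4: 3 blocks summing to 4 forces exactly one block of size 2 and the rest size 1 → block sizes [2, 1, 1]

Assembling the blocks gives a Jordan form
J =
  [-4,  1,  0,  0]
  [ 0, -4,  0,  0]
  [ 0,  0, -4,  0]
  [ 0,  0,  0, -4]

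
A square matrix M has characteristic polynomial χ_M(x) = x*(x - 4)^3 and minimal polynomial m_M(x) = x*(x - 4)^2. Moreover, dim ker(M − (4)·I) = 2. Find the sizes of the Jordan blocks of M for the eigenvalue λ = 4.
Block sizes for λ = 4: [2, 1]

Step 1 — from the characteristic polynomial, algebraic multiplicity of λ = 4 is 3. From dim ker(M − (4)·I) = 2, there are exactly 2 Jordan blocks for λ = 4.
Step 2 — from the minimal polynomial, the factor (x − 4)^2 tells us the largest block for λ = 4 has size 2.
Step 3 — with total size 3, 2 blocks, and largest block 2, the block sizes (in nonincreasing order) are [2, 1].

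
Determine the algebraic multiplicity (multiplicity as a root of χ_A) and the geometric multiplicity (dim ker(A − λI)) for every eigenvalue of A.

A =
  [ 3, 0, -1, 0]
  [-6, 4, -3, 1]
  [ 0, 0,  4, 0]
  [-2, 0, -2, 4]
λ = 3: alg = 1, geom = 1; λ = 4: alg = 3, geom = 2

Step 1 — factor the characteristic polynomial to read off the algebraic multiplicities:
  χ_A(x) = (x - 4)^3*(x - 3)

Step 2 — compute geometric multiplicities via the rank-nullity identity g(λ) = n − rank(A − λI):
  rank(A − (3)·I) = 3, so dim ker(A − (3)·I) = n − 3 = 1
  rank(A − (4)·I) = 2, so dim ker(A − (4)·I) = n − 2 = 2

Summary:
  λ = 3: algebraic multiplicity = 1, geometric multiplicity = 1
  λ = 4: algebraic multiplicity = 3, geometric multiplicity = 2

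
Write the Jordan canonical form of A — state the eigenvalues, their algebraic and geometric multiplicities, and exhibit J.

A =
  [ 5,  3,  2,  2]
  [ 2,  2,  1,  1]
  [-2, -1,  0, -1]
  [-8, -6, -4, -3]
J_3(1) ⊕ J_1(1)

The characteristic polynomial is
  det(x·I − A) = x^4 - 4*x^3 + 6*x^2 - 4*x + 1 = (x - 1)^4

Eigenvalues and multiplicities (the geometric multiplicity of λ is n − rank(A − λI), which equals the number of Jordan blocks for λ):
  λ = 1: algebraic multiplicity = 4, geometric multiplicity = 2

Determining the block sizes for each eigenvalue:
  λ = 1: with am = 4 and gm = 2, the partition is not yet determined (e.g. several partitions of 4 into 2 parts exist). Let N = A − (1)·I. Computing rank(N^1) = 2, rank(N^2) = 1, rank(N^3) = 0; the number of blocks of size ≥ j is rank(N^{j−1}) − rank(N^j), giving [2, 1, 1]. So we have 1 block(s) of size 3, 1 block(s) of size 1 → block sizes [3, 1]

Assembling the blocks gives a Jordan form
J =
  [1, 1, 0, 0]
  [0, 1, 1, 0]
  [0, 0, 1, 0]
  [0, 0, 0, 1]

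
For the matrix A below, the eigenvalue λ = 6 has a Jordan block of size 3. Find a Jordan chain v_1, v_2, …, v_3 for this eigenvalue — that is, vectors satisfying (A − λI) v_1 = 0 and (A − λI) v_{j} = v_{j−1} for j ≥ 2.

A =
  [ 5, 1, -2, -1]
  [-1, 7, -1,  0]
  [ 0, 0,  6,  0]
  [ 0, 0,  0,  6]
A Jordan chain for λ = 6 of length 3:
v_1 = (1, 1, 0, 0)ᵀ
v_2 = (-2, -1, 0, 0)ᵀ
v_3 = (0, 0, 1, 0)ᵀ

Let N = A − (6)·I. We want v_3 with N^3 v_3 = 0 but N^2 v_3 ≠ 0; then v_{j-1} := N · v_j for j = 3, …, 2.

Pick v_3 = (0, 0, 1, 0)ᵀ.
Then v_2 = N · v_3 = (-2, -1, 0, 0)ᵀ.
Then v_1 = N · v_2 = (1, 1, 0, 0)ᵀ.

Sanity check: (A − (6)·I) v_1 = (0, 0, 0, 0)ᵀ = 0. ✓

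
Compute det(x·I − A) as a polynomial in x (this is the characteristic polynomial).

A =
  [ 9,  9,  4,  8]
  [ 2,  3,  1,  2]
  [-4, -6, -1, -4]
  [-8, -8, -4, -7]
x^4 - 4*x^3 + 6*x^2 - 4*x + 1

Expanding det(x·I − A) (e.g. by cofactor expansion or by noting that A is similar to its Jordan form J, which has the same characteristic polynomial as A) gives
  χ_A(x) = x^4 - 4*x^3 + 6*x^2 - 4*x + 1
which factors as (x - 1)^4. The eigenvalues (with algebraic multiplicities) are λ = 1 with multiplicity 4.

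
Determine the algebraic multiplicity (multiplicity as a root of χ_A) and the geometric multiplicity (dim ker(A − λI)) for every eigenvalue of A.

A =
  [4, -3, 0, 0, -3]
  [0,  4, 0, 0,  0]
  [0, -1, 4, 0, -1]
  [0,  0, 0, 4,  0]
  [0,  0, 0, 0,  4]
λ = 4: alg = 5, geom = 4

Step 1 — factor the characteristic polynomial to read off the algebraic multiplicities:
  χ_A(x) = (x - 4)^5

Step 2 — compute geometric multiplicities via the rank-nullity identity g(λ) = n − rank(A − λI):
  rank(A − (4)·I) = 1, so dim ker(A − (4)·I) = n − 1 = 4

Summary:
  λ = 4: algebraic multiplicity = 5, geometric multiplicity = 4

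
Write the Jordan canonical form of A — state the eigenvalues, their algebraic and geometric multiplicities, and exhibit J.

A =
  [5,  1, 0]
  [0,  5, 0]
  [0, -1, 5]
J_2(5) ⊕ J_1(5)

The characteristic polynomial is
  det(x·I − A) = x^3 - 15*x^2 + 75*x - 125 = (x - 5)^3

Eigenvalues and multiplicities (the geometric multiplicity of λ is n − rank(A − λI), which equals the number of Jordan blocks for λ):
  λ = 5: algebraic multiplicity = 3, geometric multiplicity = 2

Determining the block sizes for each eigenvalue:
  λ = 5: 2 blocks summing to 3 forces exactly one block of size 2 and the rest size 1 → block sizes [2, 1]

Assembling the blocks gives a Jordan form
J =
  [5, 1, 0]
  [0, 5, 0]
  [0, 0, 5]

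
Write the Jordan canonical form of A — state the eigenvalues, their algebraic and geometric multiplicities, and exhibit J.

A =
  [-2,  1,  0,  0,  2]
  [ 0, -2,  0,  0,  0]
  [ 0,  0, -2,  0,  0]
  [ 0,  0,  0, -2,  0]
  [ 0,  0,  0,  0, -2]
J_2(-2) ⊕ J_1(-2) ⊕ J_1(-2) ⊕ J_1(-2)

The characteristic polynomial is
  det(x·I − A) = x^5 + 10*x^4 + 40*x^3 + 80*x^2 + 80*x + 32 = (x + 2)^5

Eigenvalues and multiplicities (the geometric multiplicity of λ is n − rank(A − λI), which equals the number of Jordan blocks for λ):
  λ = -2: algebraic multiplicity = 5, geometric multiplicity = 4

Determining the block sizes for each eigenvalue:
  λ = -2: 4 blocks summing to 5 forces exactly one block of size 2 and the rest size 1 → block sizes [2, 1, 1, 1]

Assembling the blocks gives a Jordan form
J =
  [-2,  1,  0,  0,  0]
  [ 0, -2,  0,  0,  0]
  [ 0,  0, -2,  0,  0]
  [ 0,  0,  0, -2,  0]
  [ 0,  0,  0,  0, -2]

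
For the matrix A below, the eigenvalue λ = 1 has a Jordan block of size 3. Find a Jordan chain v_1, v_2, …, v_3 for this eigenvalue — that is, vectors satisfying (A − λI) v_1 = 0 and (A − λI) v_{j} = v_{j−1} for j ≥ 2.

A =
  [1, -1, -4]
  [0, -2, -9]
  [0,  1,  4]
A Jordan chain for λ = 1 of length 3:
v_1 = (-1, 0, 0)ᵀ
v_2 = (-1, -3, 1)ᵀ
v_3 = (0, 1, 0)ᵀ

Let N = A − (1)·I. We want v_3 with N^3 v_3 = 0 but N^2 v_3 ≠ 0; then v_{j-1} := N · v_j for j = 3, …, 2.

Pick v_3 = (0, 1, 0)ᵀ.
Then v_2 = N · v_3 = (-1, -3, 1)ᵀ.
Then v_1 = N · v_2 = (-1, 0, 0)ᵀ.

Sanity check: (A − (1)·I) v_1 = (0, 0, 0)ᵀ = 0. ✓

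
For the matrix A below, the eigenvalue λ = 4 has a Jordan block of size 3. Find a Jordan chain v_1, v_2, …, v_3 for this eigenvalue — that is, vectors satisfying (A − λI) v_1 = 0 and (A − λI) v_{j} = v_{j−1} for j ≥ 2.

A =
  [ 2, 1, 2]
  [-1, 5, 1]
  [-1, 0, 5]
A Jordan chain for λ = 4 of length 3:
v_1 = (1, 0, 1)ᵀ
v_2 = (-2, -1, -1)ᵀ
v_3 = (1, 0, 0)ᵀ

Let N = A − (4)·I. We want v_3 with N^3 v_3 = 0 but N^2 v_3 ≠ 0; then v_{j-1} := N · v_j for j = 3, …, 2.

Pick v_3 = (1, 0, 0)ᵀ.
Then v_2 = N · v_3 = (-2, -1, -1)ᵀ.
Then v_1 = N · v_2 = (1, 0, 1)ᵀ.

Sanity check: (A − (4)·I) v_1 = (0, 0, 0)ᵀ = 0. ✓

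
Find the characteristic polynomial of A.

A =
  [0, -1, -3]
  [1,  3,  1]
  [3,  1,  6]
x^3 - 9*x^2 + 27*x - 27

Expanding det(x·I − A) (e.g. by cofactor expansion or by noting that A is similar to its Jordan form J, which has the same characteristic polynomial as A) gives
  χ_A(x) = x^3 - 9*x^2 + 27*x - 27
which factors as (x - 3)^3. The eigenvalues (with algebraic multiplicities) are λ = 3 with multiplicity 3.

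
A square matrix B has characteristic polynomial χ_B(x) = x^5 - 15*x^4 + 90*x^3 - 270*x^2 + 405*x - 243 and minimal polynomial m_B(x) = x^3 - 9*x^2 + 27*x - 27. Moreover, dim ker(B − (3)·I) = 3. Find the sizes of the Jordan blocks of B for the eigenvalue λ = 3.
Block sizes for λ = 3: [3, 1, 1]

Step 1 — from the characteristic polynomial, algebraic multiplicity of λ = 3 is 5. From dim ker(B − (3)·I) = 3, there are exactly 3 Jordan blocks for λ = 3.
Step 2 — from the minimal polynomial, the factor (x − 3)^3 tells us the largest block for λ = 3 has size 3.
Step 3 — with total size 5, 3 blocks, and largest block 3, the block sizes (in nonincreasing order) are [3, 1, 1].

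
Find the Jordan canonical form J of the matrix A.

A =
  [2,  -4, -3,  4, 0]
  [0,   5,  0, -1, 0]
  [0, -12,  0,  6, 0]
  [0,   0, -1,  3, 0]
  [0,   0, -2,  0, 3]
J_2(2) ⊕ J_2(3) ⊕ J_1(3)

The characteristic polynomial is
  det(x·I − A) = x^5 - 13*x^4 + 67*x^3 - 171*x^2 + 216*x - 108 = (x - 3)^3*(x - 2)^2

Eigenvalues and multiplicities (the geometric multiplicity of λ is n − rank(A − λI), which equals the number of Jordan blocks for λ):
  λ = 2: algebraic multiplicity = 2, geometric multiplicity = 1
  λ = 3: algebraic multiplicity = 3, geometric multiplicity = 2

Determining the block sizes for each eigenvalue:
  λ = 2: one block (gm = 1), so the single block has size am = 2 → block sizes [2]
  λ = 3: 2 blocks summing to 3 forces exactly one block of size 2 and the rest size 1 → block sizes [2, 1]

Assembling the blocks gives a Jordan form
J =
  [2, 1, 0, 0, 0]
  [0, 2, 0, 0, 0]
  [0, 0, 3, 1, 0]
  [0, 0, 0, 3, 0]
  [0, 0, 0, 0, 3]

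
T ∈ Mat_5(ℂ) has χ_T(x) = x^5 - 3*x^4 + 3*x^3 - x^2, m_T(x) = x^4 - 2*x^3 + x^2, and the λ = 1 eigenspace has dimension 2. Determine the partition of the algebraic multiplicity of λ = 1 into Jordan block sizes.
Block sizes for λ = 1: [2, 1]

Step 1 — from the characteristic polynomial, algebraic multiplicity of λ = 1 is 3. From dim ker(T − (1)·I) = 2, there are exactly 2 Jordan blocks for λ = 1.
Step 2 — from the minimal polynomial, the factor (x − 1)^2 tells us the largest block for λ = 1 has size 2.
Step 3 — with total size 3, 2 blocks, and largest block 2, the block sizes (in nonincreasing order) are [2, 1].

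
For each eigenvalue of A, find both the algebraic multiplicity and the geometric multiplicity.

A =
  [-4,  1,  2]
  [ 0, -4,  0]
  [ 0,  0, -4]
λ = -4: alg = 3, geom = 2

Step 1 — factor the characteristic polynomial to read off the algebraic multiplicities:
  χ_A(x) = (x + 4)^3

Step 2 — compute geometric multiplicities via the rank-nullity identity g(λ) = n − rank(A − λI):
  rank(A − (-4)·I) = 1, so dim ker(A − (-4)·I) = n − 1 = 2

Summary:
  λ = -4: algebraic multiplicity = 3, geometric multiplicity = 2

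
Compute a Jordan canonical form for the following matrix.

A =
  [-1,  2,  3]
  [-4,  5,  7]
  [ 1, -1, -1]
J_3(1)

The characteristic polynomial is
  det(x·I − A) = x^3 - 3*x^2 + 3*x - 1 = (x - 1)^3

Eigenvalues and multiplicities (the geometric multiplicity of λ is n − rank(A − λI), which equals the number of Jordan blocks for λ):
  λ = 1: algebraic multiplicity = 3, geometric multiplicity = 1

Determining the block sizes for each eigenvalue:
  λ = 1: one block (gm = 1), so the single block has size am = 3 → block sizes [3]

Assembling the blocks gives a Jordan form
J =
  [1, 1, 0]
  [0, 1, 1]
  [0, 0, 1]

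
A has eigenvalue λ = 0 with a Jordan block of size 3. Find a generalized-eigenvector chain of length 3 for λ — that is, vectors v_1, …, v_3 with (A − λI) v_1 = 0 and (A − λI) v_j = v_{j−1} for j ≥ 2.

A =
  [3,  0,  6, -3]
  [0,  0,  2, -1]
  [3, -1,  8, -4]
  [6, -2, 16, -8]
A Jordan chain for λ = 0 of length 3:
v_1 = (0, 0, 2, 4)ᵀ
v_2 = (0, -2, -2, -4)ᵀ
v_3 = (2, 0, -1, 0)ᵀ

Let N = A − (0)·I. We want v_3 with N^3 v_3 = 0 but N^2 v_3 ≠ 0; then v_{j-1} := N · v_j for j = 3, …, 2.

Pick v_3 = (2, 0, -1, 0)ᵀ.
Then v_2 = N · v_3 = (0, -2, -2, -4)ᵀ.
Then v_1 = N · v_2 = (0, 0, 2, 4)ᵀ.

Sanity check: (A − (0)·I) v_1 = (0, 0, 0, 0)ᵀ = 0. ✓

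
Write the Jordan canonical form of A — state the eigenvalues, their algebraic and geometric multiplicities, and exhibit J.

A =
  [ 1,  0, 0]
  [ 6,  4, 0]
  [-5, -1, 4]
J_1(1) ⊕ J_2(4)

The characteristic polynomial is
  det(x·I − A) = x^3 - 9*x^2 + 24*x - 16 = (x - 4)^2*(x - 1)

Eigenvalues and multiplicities (the geometric multiplicity of λ is n − rank(A − λI), which equals the number of Jordan blocks for λ):
  λ = 1: algebraic multiplicity = 1, geometric multiplicity = 1
  λ = 4: algebraic multiplicity = 2, geometric multiplicity = 1

Determining the block sizes for each eigenvalue:
  λ = 1: one block (gm = 1), so the single block has size am = 1 → block sizes [1]
  λ = 4: one block (gm = 1), so the single block has size am = 2 → block sizes [2]

Assembling the blocks gives a Jordan form
J =
  [1, 0, 0]
  [0, 4, 1]
  [0, 0, 4]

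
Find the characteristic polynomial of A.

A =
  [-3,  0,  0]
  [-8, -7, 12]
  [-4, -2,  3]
x^3 + 7*x^2 + 15*x + 9

Expanding det(x·I − A) (e.g. by cofactor expansion or by noting that A is similar to its Jordan form J, which has the same characteristic polynomial as A) gives
  χ_A(x) = x^3 + 7*x^2 + 15*x + 9
which factors as (x + 1)*(x + 3)^2. The eigenvalues (with algebraic multiplicities) are λ = -3 with multiplicity 2, λ = -1 with multiplicity 1.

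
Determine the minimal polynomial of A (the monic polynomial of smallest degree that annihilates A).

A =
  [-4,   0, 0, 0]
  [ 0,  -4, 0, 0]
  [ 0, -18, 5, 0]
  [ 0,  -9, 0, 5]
x^2 - x - 20

The characteristic polynomial is χ_A(x) = (x - 5)^2*(x + 4)^2, so the eigenvalues are known. The minimal polynomial is
  m_A(x) = Π_λ (x − λ)^{k_λ}
where k_λ is the size of the *largest* Jordan block for λ (equivalently, the smallest k with (A − λI)^k v = 0 for every generalised eigenvector v of λ).

  λ = -4: largest Jordan block has size 1, contributing (x + 4)
  λ = 5: largest Jordan block has size 1, contributing (x − 5)

So m_A(x) = (x - 5)*(x + 4) = x^2 - x - 20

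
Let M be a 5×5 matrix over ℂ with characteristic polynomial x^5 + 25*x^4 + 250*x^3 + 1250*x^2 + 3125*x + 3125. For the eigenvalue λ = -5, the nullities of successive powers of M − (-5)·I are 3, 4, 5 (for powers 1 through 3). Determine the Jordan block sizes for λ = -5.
Block sizes for λ = -5: [3, 1, 1]

From the dimensions of kernels of powers, the number of Jordan blocks of size at least j is d_j − d_{j−1} where d_j = dim ker(N^j) (with d_0 = 0). Computing the differences gives [3, 1, 1].
The number of blocks of size exactly k is (#blocks of size ≥ k) − (#blocks of size ≥ k + 1), so the partition is: 2 block(s) of size 1, 1 block(s) of size 3.
In nonincreasing order the block sizes are [3, 1, 1].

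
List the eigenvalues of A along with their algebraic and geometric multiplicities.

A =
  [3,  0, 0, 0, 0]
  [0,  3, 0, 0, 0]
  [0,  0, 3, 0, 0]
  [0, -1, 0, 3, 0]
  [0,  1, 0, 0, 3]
λ = 3: alg = 5, geom = 4

Step 1 — factor the characteristic polynomial to read off the algebraic multiplicities:
  χ_A(x) = (x - 3)^5

Step 2 — compute geometric multiplicities via the rank-nullity identity g(λ) = n − rank(A − λI):
  rank(A − (3)·I) = 1, so dim ker(A − (3)·I) = n − 1 = 4

Summary:
  λ = 3: algebraic multiplicity = 5, geometric multiplicity = 4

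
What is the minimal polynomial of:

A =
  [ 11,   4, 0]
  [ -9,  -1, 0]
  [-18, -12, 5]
x^2 - 10*x + 25

The characteristic polynomial is χ_A(x) = (x - 5)^3, so the eigenvalues are known. The minimal polynomial is
  m_A(x) = Π_λ (x − λ)^{k_λ}
where k_λ is the size of the *largest* Jordan block for λ (equivalently, the smallest k with (A − λI)^k v = 0 for every generalised eigenvector v of λ).

  λ = 5: largest Jordan block has size 2, contributing (x − 5)^2

So m_A(x) = (x - 5)^2 = x^2 - 10*x + 25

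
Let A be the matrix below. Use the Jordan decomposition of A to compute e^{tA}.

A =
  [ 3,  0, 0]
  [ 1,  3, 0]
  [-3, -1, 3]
e^{tA} =
  [exp(3*t), 0, 0]
  [t*exp(3*t), exp(3*t), 0]
  [-t^2*exp(3*t)/2 - 3*t*exp(3*t), -t*exp(3*t), exp(3*t)]

Strategy: write A = P · J · P⁻¹ where J is a Jordan canonical form, so e^{tA} = P · e^{tJ} · P⁻¹, and e^{tJ} can be computed block-by-block.

A has Jordan form
J =
  [3, 1, 0]
  [0, 3, 1]
  [0, 0, 3]
(up to reordering of blocks).

Per-block formulas:
  For a 3×3 Jordan block J_3(3): exp(t · J_3(3)) = e^(3t)·(I + t·N + (t^2/2)·N^2), where N is the 3×3 nilpotent shift.

After assembling e^{tJ} and conjugating by P, we get:

e^{tA} =
  [exp(3*t), 0, 0]
  [t*exp(3*t), exp(3*t), 0]
  [-t^2*exp(3*t)/2 - 3*t*exp(3*t), -t*exp(3*t), exp(3*t)]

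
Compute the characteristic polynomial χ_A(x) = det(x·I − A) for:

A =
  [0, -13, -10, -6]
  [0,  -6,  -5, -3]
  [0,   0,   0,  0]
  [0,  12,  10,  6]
x^4

Expanding det(x·I − A) (e.g. by cofactor expansion or by noting that A is similar to its Jordan form J, which has the same characteristic polynomial as A) gives
  χ_A(x) = x^4
which factors as x^4. The eigenvalues (with algebraic multiplicities) are λ = 0 with multiplicity 4.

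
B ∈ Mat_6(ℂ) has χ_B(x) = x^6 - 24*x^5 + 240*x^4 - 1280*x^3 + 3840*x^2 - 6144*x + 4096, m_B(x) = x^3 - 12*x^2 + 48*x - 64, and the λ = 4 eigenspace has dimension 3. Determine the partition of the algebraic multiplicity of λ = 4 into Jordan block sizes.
Block sizes for λ = 4: [3, 2, 1]

Step 1 — from the characteristic polynomial, algebraic multiplicity of λ = 4 is 6. From dim ker(B − (4)·I) = 3, there are exactly 3 Jordan blocks for λ = 4.
Step 2 — from the minimal polynomial, the factor (x − 4)^3 tells us the largest block for λ = 4 has size 3.
Step 3 — with total size 6, 3 blocks, and largest block 3, the block sizes (in nonincreasing order) are [3, 2, 1].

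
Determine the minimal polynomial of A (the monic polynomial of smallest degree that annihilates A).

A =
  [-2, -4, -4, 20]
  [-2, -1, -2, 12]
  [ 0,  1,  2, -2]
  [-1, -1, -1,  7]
x^2 - 3*x + 2

The characteristic polynomial is χ_A(x) = (x - 2)^2*(x - 1)^2, so the eigenvalues are known. The minimal polynomial is
  m_A(x) = Π_λ (x − λ)^{k_λ}
where k_λ is the size of the *largest* Jordan block for λ (equivalently, the smallest k with (A − λI)^k v = 0 for every generalised eigenvector v of λ).

  λ = 1: largest Jordan block has size 1, contributing (x − 1)
  λ = 2: largest Jordan block has size 1, contributing (x − 2)

So m_A(x) = (x - 2)*(x - 1) = x^2 - 3*x + 2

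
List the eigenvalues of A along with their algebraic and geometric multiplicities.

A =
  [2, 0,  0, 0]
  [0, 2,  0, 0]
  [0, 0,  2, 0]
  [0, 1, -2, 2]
λ = 2: alg = 4, geom = 3

Step 1 — factor the characteristic polynomial to read off the algebraic multiplicities:
  χ_A(x) = (x - 2)^4

Step 2 — compute geometric multiplicities via the rank-nullity identity g(λ) = n − rank(A − λI):
  rank(A − (2)·I) = 1, so dim ker(A − (2)·I) = n − 1 = 3

Summary:
  λ = 2: algebraic multiplicity = 4, geometric multiplicity = 3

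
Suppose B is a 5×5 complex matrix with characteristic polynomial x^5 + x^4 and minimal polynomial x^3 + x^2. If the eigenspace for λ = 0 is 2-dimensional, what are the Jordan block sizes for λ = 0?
Block sizes for λ = 0: [2, 2]

Step 1 — from the characteristic polynomial, algebraic multiplicity of λ = 0 is 4. From dim ker(B − (0)·I) = 2, there are exactly 2 Jordan blocks for λ = 0.
Step 2 — from the minimal polynomial, the factor (x − 0)^2 tells us the largest block for λ = 0 has size 2.
Step 3 — with total size 4, 2 blocks, and largest block 2, the block sizes (in nonincreasing order) are [2, 2].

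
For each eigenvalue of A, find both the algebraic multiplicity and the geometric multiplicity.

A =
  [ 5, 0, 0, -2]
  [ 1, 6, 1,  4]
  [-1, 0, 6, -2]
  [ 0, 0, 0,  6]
λ = 5: alg = 1, geom = 1; λ = 6: alg = 3, geom = 2

Step 1 — factor the characteristic polynomial to read off the algebraic multiplicities:
  χ_A(x) = (x - 6)^3*(x - 5)

Step 2 — compute geometric multiplicities via the rank-nullity identity g(λ) = n − rank(A − λI):
  rank(A − (5)·I) = 3, so dim ker(A − (5)·I) = n − 3 = 1
  rank(A − (6)·I) = 2, so dim ker(A − (6)·I) = n − 2 = 2

Summary:
  λ = 5: algebraic multiplicity = 1, geometric multiplicity = 1
  λ = 6: algebraic multiplicity = 3, geometric multiplicity = 2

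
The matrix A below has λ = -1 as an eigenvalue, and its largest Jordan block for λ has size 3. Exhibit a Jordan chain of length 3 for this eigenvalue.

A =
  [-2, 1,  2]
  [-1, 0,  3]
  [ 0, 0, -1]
A Jordan chain for λ = -1 of length 3:
v_1 = (1, 1, 0)ᵀ
v_2 = (2, 3, 0)ᵀ
v_3 = (0, 0, 1)ᵀ

Let N = A − (-1)·I. We want v_3 with N^3 v_3 = 0 but N^2 v_3 ≠ 0; then v_{j-1} := N · v_j for j = 3, …, 2.

Pick v_3 = (0, 0, 1)ᵀ.
Then v_2 = N · v_3 = (2, 3, 0)ᵀ.
Then v_1 = N · v_2 = (1, 1, 0)ᵀ.

Sanity check: (A − (-1)·I) v_1 = (0, 0, 0)ᵀ = 0. ✓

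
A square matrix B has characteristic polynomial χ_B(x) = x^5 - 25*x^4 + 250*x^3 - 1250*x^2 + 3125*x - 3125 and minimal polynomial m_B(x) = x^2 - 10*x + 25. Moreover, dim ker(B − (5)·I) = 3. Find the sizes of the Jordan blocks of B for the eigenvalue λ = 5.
Block sizes for λ = 5: [2, 2, 1]

Step 1 — from the characteristic polynomial, algebraic multiplicity of λ = 5 is 5. From dim ker(B − (5)·I) = 3, there are exactly 3 Jordan blocks for λ = 5.
Step 2 — from the minimal polynomial, the factor (x − 5)^2 tells us the largest block for λ = 5 has size 2.
Step 3 — with total size 5, 3 blocks, and largest block 2, the block sizes (in nonincreasing order) are [2, 2, 1].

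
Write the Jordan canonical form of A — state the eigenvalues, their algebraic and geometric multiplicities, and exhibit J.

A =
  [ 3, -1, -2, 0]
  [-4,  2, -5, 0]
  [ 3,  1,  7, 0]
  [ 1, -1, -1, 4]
J_3(4) ⊕ J_1(4)

The characteristic polynomial is
  det(x·I − A) = x^4 - 16*x^3 + 96*x^2 - 256*x + 256 = (x - 4)^4

Eigenvalues and multiplicities (the geometric multiplicity of λ is n − rank(A − λI), which equals the number of Jordan blocks for λ):
  λ = 4: algebraic multiplicity = 4, geometric multiplicity = 2

Determining the block sizes for each eigenvalue:
  λ = 4: with am = 4 and gm = 2, the partition is not yet determined (e.g. several partitions of 4 into 2 parts exist). Let N = A − (4)·I. Computing rank(N^1) = 2, rank(N^2) = 1, rank(N^3) = 0; the number of blocks of size ≥ j is rank(N^{j−1}) − rank(N^j), giving [2, 1, 1]. So we have 1 block(s) of size 3, 1 block(s) of size 1 → block sizes [3, 1]

Assembling the blocks gives a Jordan form
J =
  [4, 1, 0, 0]
  [0, 4, 1, 0]
  [0, 0, 4, 0]
  [0, 0, 0, 4]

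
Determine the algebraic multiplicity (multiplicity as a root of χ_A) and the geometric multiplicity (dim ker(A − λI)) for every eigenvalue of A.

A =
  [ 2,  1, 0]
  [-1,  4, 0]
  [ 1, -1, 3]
λ = 3: alg = 3, geom = 2

Step 1 — factor the characteristic polynomial to read off the algebraic multiplicities:
  χ_A(x) = (x - 3)^3

Step 2 — compute geometric multiplicities via the rank-nullity identity g(λ) = n − rank(A − λI):
  rank(A − (3)·I) = 1, so dim ker(A − (3)·I) = n − 1 = 2

Summary:
  λ = 3: algebraic multiplicity = 3, geometric multiplicity = 2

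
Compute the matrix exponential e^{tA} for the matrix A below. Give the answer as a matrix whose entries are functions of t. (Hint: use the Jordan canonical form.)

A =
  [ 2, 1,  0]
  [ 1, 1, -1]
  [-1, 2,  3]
e^{tA} =
  [t^2*exp(2*t)/2 + exp(2*t), -t^2*exp(2*t)/2 + t*exp(2*t), -t^2*exp(2*t)/2]
  [t*exp(2*t), -t*exp(2*t) + exp(2*t), -t*exp(2*t)]
  [t^2*exp(2*t)/2 - t*exp(2*t), -t^2*exp(2*t)/2 + 2*t*exp(2*t), -t^2*exp(2*t)/2 + t*exp(2*t) + exp(2*t)]

Strategy: write A = P · J · P⁻¹ where J is a Jordan canonical form, so e^{tA} = P · e^{tJ} · P⁻¹, and e^{tJ} can be computed block-by-block.

A has Jordan form
J =
  [2, 1, 0]
  [0, 2, 1]
  [0, 0, 2]
(up to reordering of blocks).

Per-block formulas:
  For a 3×3 Jordan block J_3(2): exp(t · J_3(2)) = e^(2t)·(I + t·N + (t^2/2)·N^2), where N is the 3×3 nilpotent shift.

After assembling e^{tJ} and conjugating by P, we get:

e^{tA} =
  [t^2*exp(2*t)/2 + exp(2*t), -t^2*exp(2*t)/2 + t*exp(2*t), -t^2*exp(2*t)/2]
  [t*exp(2*t), -t*exp(2*t) + exp(2*t), -t*exp(2*t)]
  [t^2*exp(2*t)/2 - t*exp(2*t), -t^2*exp(2*t)/2 + 2*t*exp(2*t), -t^2*exp(2*t)/2 + t*exp(2*t) + exp(2*t)]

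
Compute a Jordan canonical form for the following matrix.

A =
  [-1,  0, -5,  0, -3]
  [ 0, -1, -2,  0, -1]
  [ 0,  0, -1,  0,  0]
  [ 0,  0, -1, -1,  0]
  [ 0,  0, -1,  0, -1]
J_3(-1) ⊕ J_1(-1) ⊕ J_1(-1)

The characteristic polynomial is
  det(x·I − A) = x^5 + 5*x^4 + 10*x^3 + 10*x^2 + 5*x + 1 = (x + 1)^5

Eigenvalues and multiplicities (the geometric multiplicity of λ is n − rank(A − λI), which equals the number of Jordan blocks for λ):
  λ = -1: algebraic multiplicity = 5, geometric multiplicity = 3

Determining the block sizes for each eigenvalue:
  λ = -1: with am = 5 and gm = 3, the partition is not yet determined (e.g. several partitions of 5 into 3 parts exist). Let N = A − (-1)·I. Computing rank(N^1) = 2, rank(N^2) = 1, rank(N^3) = 0; the number of blocks of size ≥ j is rank(N^{j−1}) − rank(N^j), giving [3, 1, 1]. So we have 1 block(s) of size 3, 2 block(s) of size 1 → block sizes [3, 1, 1]

Assembling the blocks gives a Jordan form
J =
  [-1,  1,  0,  0,  0]
  [ 0, -1,  1,  0,  0]
  [ 0,  0, -1,  0,  0]
  [ 0,  0,  0, -1,  0]
  [ 0,  0,  0,  0, -1]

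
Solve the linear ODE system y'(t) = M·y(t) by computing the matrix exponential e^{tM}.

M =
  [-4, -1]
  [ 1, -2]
e^{tM} =
  [-t*exp(-3*t) + exp(-3*t), -t*exp(-3*t)]
  [t*exp(-3*t), t*exp(-3*t) + exp(-3*t)]

Strategy: write M = P · J · P⁻¹ where J is a Jordan canonical form, so e^{tM} = P · e^{tJ} · P⁻¹, and e^{tJ} can be computed block-by-block.

M has Jordan form
J =
  [-3,  1]
  [ 0, -3]
(up to reordering of blocks).

Per-block formulas:
  For a 2×2 Jordan block J_2(-3): exp(t · J_2(-3)) = e^(-3t)·(I + t·N), where N is the 2×2 nilpotent shift.

After assembling e^{tJ} and conjugating by P, we get:

e^{tM} =
  [-t*exp(-3*t) + exp(-3*t), -t*exp(-3*t)]
  [t*exp(-3*t), t*exp(-3*t) + exp(-3*t)]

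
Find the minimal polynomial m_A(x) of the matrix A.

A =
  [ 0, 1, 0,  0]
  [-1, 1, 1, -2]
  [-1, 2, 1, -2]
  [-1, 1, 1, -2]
x^3

The characteristic polynomial is χ_A(x) = x^4, so the eigenvalues are known. The minimal polynomial is
  m_A(x) = Π_λ (x − λ)^{k_λ}
where k_λ is the size of the *largest* Jordan block for λ (equivalently, the smallest k with (A − λI)^k v = 0 for every generalised eigenvector v of λ).

  λ = 0: largest Jordan block has size 3, contributing (x − 0)^3

So m_A(x) = x^3 = x^3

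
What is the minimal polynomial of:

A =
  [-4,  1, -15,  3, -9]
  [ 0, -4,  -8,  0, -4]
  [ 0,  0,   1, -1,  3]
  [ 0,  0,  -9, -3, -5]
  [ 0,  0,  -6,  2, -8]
x^3 + 10*x^2 + 32*x + 32

The characteristic polynomial is χ_A(x) = (x + 2)*(x + 4)^4, so the eigenvalues are known. The minimal polynomial is
  m_A(x) = Π_λ (x − λ)^{k_λ}
where k_λ is the size of the *largest* Jordan block for λ (equivalently, the smallest k with (A − λI)^k v = 0 for every generalised eigenvector v of λ).

  λ = -4: largest Jordan block has size 2, contributing (x + 4)^2
  λ = -2: largest Jordan block has size 1, contributing (x + 2)

So m_A(x) = (x + 2)*(x + 4)^2 = x^3 + 10*x^2 + 32*x + 32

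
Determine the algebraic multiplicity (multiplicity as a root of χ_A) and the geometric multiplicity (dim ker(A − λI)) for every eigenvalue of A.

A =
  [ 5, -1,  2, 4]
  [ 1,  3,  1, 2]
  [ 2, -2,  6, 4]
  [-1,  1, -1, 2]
λ = 4: alg = 4, geom = 2

Step 1 — factor the characteristic polynomial to read off the algebraic multiplicities:
  χ_A(x) = (x - 4)^4

Step 2 — compute geometric multiplicities via the rank-nullity identity g(λ) = n − rank(A − λI):
  rank(A − (4)·I) = 2, so dim ker(A − (4)·I) = n − 2 = 2

Summary:
  λ = 4: algebraic multiplicity = 4, geometric multiplicity = 2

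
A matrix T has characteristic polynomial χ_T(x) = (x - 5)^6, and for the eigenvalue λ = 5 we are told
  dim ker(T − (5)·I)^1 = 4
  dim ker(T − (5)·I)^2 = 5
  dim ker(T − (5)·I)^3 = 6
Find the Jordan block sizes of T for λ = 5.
Block sizes for λ = 5: [3, 1, 1, 1]

From the dimensions of kernels of powers, the number of Jordan blocks of size at least j is d_j − d_{j−1} where d_j = dim ker(N^j) (with d_0 = 0). Computing the differences gives [4, 1, 1].
The number of blocks of size exactly k is (#blocks of size ≥ k) − (#blocks of size ≥ k + 1), so the partition is: 3 block(s) of size 1, 1 block(s) of size 3.
In nonincreasing order the block sizes are [3, 1, 1, 1].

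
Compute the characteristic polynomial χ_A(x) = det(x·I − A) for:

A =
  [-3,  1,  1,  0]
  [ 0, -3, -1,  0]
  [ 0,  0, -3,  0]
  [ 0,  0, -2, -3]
x^4 + 12*x^3 + 54*x^2 + 108*x + 81

Expanding det(x·I − A) (e.g. by cofactor expansion or by noting that A is similar to its Jordan form J, which has the same characteristic polynomial as A) gives
  χ_A(x) = x^4 + 12*x^3 + 54*x^2 + 108*x + 81
which factors as (x + 3)^4. The eigenvalues (with algebraic multiplicities) are λ = -3 with multiplicity 4.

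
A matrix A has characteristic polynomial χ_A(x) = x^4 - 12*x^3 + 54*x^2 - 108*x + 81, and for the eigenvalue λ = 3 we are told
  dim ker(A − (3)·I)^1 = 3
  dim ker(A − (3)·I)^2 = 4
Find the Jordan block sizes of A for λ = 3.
Block sizes for λ = 3: [2, 1, 1]

From the dimensions of kernels of powers, the number of Jordan blocks of size at least j is d_j − d_{j−1} where d_j = dim ker(N^j) (with d_0 = 0). Computing the differences gives [3, 1].
The number of blocks of size exactly k is (#blocks of size ≥ k) − (#blocks of size ≥ k + 1), so the partition is: 2 block(s) of size 1, 1 block(s) of size 2.
In nonincreasing order the block sizes are [2, 1, 1].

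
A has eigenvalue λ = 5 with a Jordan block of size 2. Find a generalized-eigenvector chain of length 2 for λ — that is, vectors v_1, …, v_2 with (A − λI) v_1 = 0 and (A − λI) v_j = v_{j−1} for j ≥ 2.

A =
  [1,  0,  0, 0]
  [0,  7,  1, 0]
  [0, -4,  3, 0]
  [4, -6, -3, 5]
A Jordan chain for λ = 5 of length 2:
v_1 = (0, 2, -4, -6)ᵀ
v_2 = (0, 1, 0, 0)ᵀ

Let N = A − (5)·I. We want v_2 with N^2 v_2 = 0 but N^1 v_2 ≠ 0; then v_{j-1} := N · v_j for j = 2, …, 2.

Pick v_2 = (0, 1, 0, 0)ᵀ.
Then v_1 = N · v_2 = (0, 2, -4, -6)ᵀ.

Sanity check: (A − (5)·I) v_1 = (0, 0, 0, 0)ᵀ = 0. ✓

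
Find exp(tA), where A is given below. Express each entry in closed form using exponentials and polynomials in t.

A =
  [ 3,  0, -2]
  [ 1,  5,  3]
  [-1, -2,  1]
e^{tA} =
  [t^2*exp(3*t) + exp(3*t), 2*t^2*exp(3*t), 2*t^2*exp(3*t) - 2*t*exp(3*t)]
  [-t^2*exp(3*t)/2 + t*exp(3*t), -t^2*exp(3*t) + 2*t*exp(3*t) + exp(3*t), -t^2*exp(3*t) + 3*t*exp(3*t)]
  [-t*exp(3*t), -2*t*exp(3*t), -2*t*exp(3*t) + exp(3*t)]

Strategy: write A = P · J · P⁻¹ where J is a Jordan canonical form, so e^{tA} = P · e^{tJ} · P⁻¹, and e^{tJ} can be computed block-by-block.

A has Jordan form
J =
  [3, 1, 0]
  [0, 3, 1]
  [0, 0, 3]
(up to reordering of blocks).

Per-block formulas:
  For a 3×3 Jordan block J_3(3): exp(t · J_3(3)) = e^(3t)·(I + t·N + (t^2/2)·N^2), where N is the 3×3 nilpotent shift.

After assembling e^{tJ} and conjugating by P, we get:

e^{tA} =
  [t^2*exp(3*t) + exp(3*t), 2*t^2*exp(3*t), 2*t^2*exp(3*t) - 2*t*exp(3*t)]
  [-t^2*exp(3*t)/2 + t*exp(3*t), -t^2*exp(3*t) + 2*t*exp(3*t) + exp(3*t), -t^2*exp(3*t) + 3*t*exp(3*t)]
  [-t*exp(3*t), -2*t*exp(3*t), -2*t*exp(3*t) + exp(3*t)]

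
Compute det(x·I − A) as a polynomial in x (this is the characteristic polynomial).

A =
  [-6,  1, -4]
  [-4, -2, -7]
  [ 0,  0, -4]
x^3 + 12*x^2 + 48*x + 64

Expanding det(x·I − A) (e.g. by cofactor expansion or by noting that A is similar to its Jordan form J, which has the same characteristic polynomial as A) gives
  χ_A(x) = x^3 + 12*x^2 + 48*x + 64
which factors as (x + 4)^3. The eigenvalues (with algebraic multiplicities) are λ = -4 with multiplicity 3.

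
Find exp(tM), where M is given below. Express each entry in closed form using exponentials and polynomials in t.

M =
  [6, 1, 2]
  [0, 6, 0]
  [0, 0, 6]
e^{tM} =
  [exp(6*t), t*exp(6*t), 2*t*exp(6*t)]
  [0, exp(6*t), 0]
  [0, 0, exp(6*t)]

Strategy: write M = P · J · P⁻¹ where J is a Jordan canonical form, so e^{tM} = P · e^{tJ} · P⁻¹, and e^{tJ} can be computed block-by-block.

M has Jordan form
J =
  [6, 1, 0]
  [0, 6, 0]
  [0, 0, 6]
(up to reordering of blocks).

Per-block formulas:
  For a 1×1 block at λ = 6: exp(t · [6]) = [e^(6t)].
  For a 2×2 Jordan block J_2(6): exp(t · J_2(6)) = e^(6t)·(I + t·N), where N is the 2×2 nilpotent shift.

After assembling e^{tJ} and conjugating by P, we get:

e^{tM} =
  [exp(6*t), t*exp(6*t), 2*t*exp(6*t)]
  [0, exp(6*t), 0]
  [0, 0, exp(6*t)]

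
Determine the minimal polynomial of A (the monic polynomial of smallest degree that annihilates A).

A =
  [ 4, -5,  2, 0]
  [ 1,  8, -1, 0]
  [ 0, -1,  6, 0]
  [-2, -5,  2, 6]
x^3 - 18*x^2 + 108*x - 216

The characteristic polynomial is χ_A(x) = (x - 6)^4, so the eigenvalues are known. The minimal polynomial is
  m_A(x) = Π_λ (x − λ)^{k_λ}
where k_λ is the size of the *largest* Jordan block for λ (equivalently, the smallest k with (A − λI)^k v = 0 for every generalised eigenvector v of λ).

  λ = 6: largest Jordan block has size 3, contributing (x − 6)^3

So m_A(x) = (x - 6)^3 = x^3 - 18*x^2 + 108*x - 216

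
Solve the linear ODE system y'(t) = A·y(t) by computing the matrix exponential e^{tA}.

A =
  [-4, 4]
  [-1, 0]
e^{tA} =
  [-2*t*exp(-2*t) + exp(-2*t), 4*t*exp(-2*t)]
  [-t*exp(-2*t), 2*t*exp(-2*t) + exp(-2*t)]

Strategy: write A = P · J · P⁻¹ where J is a Jordan canonical form, so e^{tA} = P · e^{tJ} · P⁻¹, and e^{tJ} can be computed block-by-block.

A has Jordan form
J =
  [-2,  1]
  [ 0, -2]
(up to reordering of blocks).

Per-block formulas:
  For a 2×2 Jordan block J_2(-2): exp(t · J_2(-2)) = e^(-2t)·(I + t·N), where N is the 2×2 nilpotent shift.

After assembling e^{tJ} and conjugating by P, we get:

e^{tA} =
  [-2*t*exp(-2*t) + exp(-2*t), 4*t*exp(-2*t)]
  [-t*exp(-2*t), 2*t*exp(-2*t) + exp(-2*t)]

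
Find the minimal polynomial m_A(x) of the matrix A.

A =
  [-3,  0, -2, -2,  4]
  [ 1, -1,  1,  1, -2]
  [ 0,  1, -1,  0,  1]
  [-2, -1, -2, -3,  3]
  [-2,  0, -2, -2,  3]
x^3 + 3*x^2 + 3*x + 1

The characteristic polynomial is χ_A(x) = (x + 1)^5, so the eigenvalues are known. The minimal polynomial is
  m_A(x) = Π_λ (x − λ)^{k_λ}
where k_λ is the size of the *largest* Jordan block for λ (equivalently, the smallest k with (A − λI)^k v = 0 for every generalised eigenvector v of λ).

  λ = -1: largest Jordan block has size 3, contributing (x + 1)^3

So m_A(x) = (x + 1)^3 = x^3 + 3*x^2 + 3*x + 1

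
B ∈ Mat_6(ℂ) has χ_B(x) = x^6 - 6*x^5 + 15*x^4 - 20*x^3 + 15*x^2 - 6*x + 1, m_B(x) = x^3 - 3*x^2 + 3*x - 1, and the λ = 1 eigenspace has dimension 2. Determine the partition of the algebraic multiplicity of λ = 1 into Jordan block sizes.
Block sizes for λ = 1: [3, 3]

Step 1 — from the characteristic polynomial, algebraic multiplicity of λ = 1 is 6. From dim ker(B − (1)·I) = 2, there are exactly 2 Jordan blocks for λ = 1.
Step 2 — from the minimal polynomial, the factor (x − 1)^3 tells us the largest block for λ = 1 has size 3.
Step 3 — with total size 6, 2 blocks, and largest block 3, the block sizes (in nonincreasing order) are [3, 3].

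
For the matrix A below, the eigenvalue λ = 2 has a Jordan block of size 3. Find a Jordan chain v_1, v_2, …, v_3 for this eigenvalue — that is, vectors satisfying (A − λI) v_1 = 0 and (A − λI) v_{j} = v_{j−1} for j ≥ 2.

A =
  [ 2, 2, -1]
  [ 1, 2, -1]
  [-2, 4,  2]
A Jordan chain for λ = 2 of length 3:
v_1 = (4, 2, 4)ᵀ
v_2 = (0, 1, -2)ᵀ
v_3 = (1, 0, 0)ᵀ

Let N = A − (2)·I. We want v_3 with N^3 v_3 = 0 but N^2 v_3 ≠ 0; then v_{j-1} := N · v_j for j = 3, …, 2.

Pick v_3 = (1, 0, 0)ᵀ.
Then v_2 = N · v_3 = (0, 1, -2)ᵀ.
Then v_1 = N · v_2 = (4, 2, 4)ᵀ.

Sanity check: (A − (2)·I) v_1 = (0, 0, 0)ᵀ = 0. ✓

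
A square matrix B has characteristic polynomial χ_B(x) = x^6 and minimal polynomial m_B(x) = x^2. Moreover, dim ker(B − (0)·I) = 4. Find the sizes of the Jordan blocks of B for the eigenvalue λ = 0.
Block sizes for λ = 0: [2, 2, 1, 1]

Step 1 — from the characteristic polynomial, algebraic multiplicity of λ = 0 is 6. From dim ker(B − (0)·I) = 4, there are exactly 4 Jordan blocks for λ = 0.
Step 2 — from the minimal polynomial, the factor (x − 0)^2 tells us the largest block for λ = 0 has size 2.
Step 3 — with total size 6, 4 blocks, and largest block 2, the block sizes (in nonincreasing order) are [2, 2, 1, 1].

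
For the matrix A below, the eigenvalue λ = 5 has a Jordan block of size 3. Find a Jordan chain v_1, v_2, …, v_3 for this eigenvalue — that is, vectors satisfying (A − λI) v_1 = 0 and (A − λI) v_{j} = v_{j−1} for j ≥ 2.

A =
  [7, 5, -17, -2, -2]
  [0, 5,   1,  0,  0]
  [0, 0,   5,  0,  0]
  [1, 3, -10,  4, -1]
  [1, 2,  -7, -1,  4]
A Jordan chain for λ = 5 of length 3:
v_1 = (5, 0, 0, 3, 2)ᵀ
v_2 = (-17, 1, 0, -10, -7)ᵀ
v_3 = (0, 0, 1, 0, 0)ᵀ

Let N = A − (5)·I. We want v_3 with N^3 v_3 = 0 but N^2 v_3 ≠ 0; then v_{j-1} := N · v_j for j = 3, …, 2.

Pick v_3 = (0, 0, 1, 0, 0)ᵀ.
Then v_2 = N · v_3 = (-17, 1, 0, -10, -7)ᵀ.
Then v_1 = N · v_2 = (5, 0, 0, 3, 2)ᵀ.

Sanity check: (A − (5)·I) v_1 = (0, 0, 0, 0, 0)ᵀ = 0. ✓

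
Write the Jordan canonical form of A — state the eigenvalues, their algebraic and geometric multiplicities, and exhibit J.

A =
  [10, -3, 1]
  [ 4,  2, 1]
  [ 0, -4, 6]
J_3(6)

The characteristic polynomial is
  det(x·I − A) = x^3 - 18*x^2 + 108*x - 216 = (x - 6)^3

Eigenvalues and multiplicities (the geometric multiplicity of λ is n − rank(A − λI), which equals the number of Jordan blocks for λ):
  λ = 6: algebraic multiplicity = 3, geometric multiplicity = 1

Determining the block sizes for each eigenvalue:
  λ = 6: one block (gm = 1), so the single block has size am = 3 → block sizes [3]

Assembling the blocks gives a Jordan form
J =
  [6, 1, 0]
  [0, 6, 1]
  [0, 0, 6]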